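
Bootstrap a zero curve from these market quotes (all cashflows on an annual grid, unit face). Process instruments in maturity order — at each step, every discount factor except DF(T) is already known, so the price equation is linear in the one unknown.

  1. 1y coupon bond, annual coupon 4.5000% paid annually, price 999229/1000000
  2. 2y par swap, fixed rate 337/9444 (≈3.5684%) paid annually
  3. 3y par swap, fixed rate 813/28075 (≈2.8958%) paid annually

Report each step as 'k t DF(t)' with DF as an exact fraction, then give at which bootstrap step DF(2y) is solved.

step 1 [1y] bond c/1=9/200: DF=(999229/1000000 − 9/200·(0))/(1+9/200) = 4781/5000 ≈ 0.956200
step 2 [2y] swap r/1=337/9444: DF=(1 − 337/9444·(0.956200))/(1+337/9444) = 4663/5000 ≈ 0.932600
step 3 [3y] swap r/1=813/28075: DF=(1 − 813/28075·(0.956200+0.932600))/(1+813/28075) = 9187/10000 ≈ 0.918700

1 1 4781/5000
2 2 4663/5000
3 3 9187/10000
DF(2y) is solved at step 2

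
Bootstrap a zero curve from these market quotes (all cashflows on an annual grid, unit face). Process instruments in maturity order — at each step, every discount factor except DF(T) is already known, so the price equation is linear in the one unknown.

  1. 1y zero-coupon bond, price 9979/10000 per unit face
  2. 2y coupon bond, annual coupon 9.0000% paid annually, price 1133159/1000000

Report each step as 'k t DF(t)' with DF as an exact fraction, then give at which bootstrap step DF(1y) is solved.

step 1 [1y] zero: DF = P = 9979/10000 ≈ 0.997900
step 2 [2y] bond c/1=9/100: DF=(1133159/1000000 − 9/100·(0.997900))/(1+9/100) = 2393/2500 ≈ 0.957200

1 1 9979/10000
2 2 2393/2500
DF(1y) is solved at step 1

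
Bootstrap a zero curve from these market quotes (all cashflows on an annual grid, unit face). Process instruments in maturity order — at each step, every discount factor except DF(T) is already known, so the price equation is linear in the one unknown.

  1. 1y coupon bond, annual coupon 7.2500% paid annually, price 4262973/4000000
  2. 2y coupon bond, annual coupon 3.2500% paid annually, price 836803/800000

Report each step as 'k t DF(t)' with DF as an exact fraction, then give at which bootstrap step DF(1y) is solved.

step 1 [1y] bond c/1=29/400: DF=(4262973/4000000 − 29/400·(0))/(1+29/400) = 9937/10000 ≈ 0.993700
step 2 [2y] bond c/1=13/400: DF=(836803/800000 − 13/400·(0.993700))/(1+13/400) = 4909/5000 ≈ 0.981800

1 1 9937/10000
2 2 4909/5000
DF(1y) is solved at step 1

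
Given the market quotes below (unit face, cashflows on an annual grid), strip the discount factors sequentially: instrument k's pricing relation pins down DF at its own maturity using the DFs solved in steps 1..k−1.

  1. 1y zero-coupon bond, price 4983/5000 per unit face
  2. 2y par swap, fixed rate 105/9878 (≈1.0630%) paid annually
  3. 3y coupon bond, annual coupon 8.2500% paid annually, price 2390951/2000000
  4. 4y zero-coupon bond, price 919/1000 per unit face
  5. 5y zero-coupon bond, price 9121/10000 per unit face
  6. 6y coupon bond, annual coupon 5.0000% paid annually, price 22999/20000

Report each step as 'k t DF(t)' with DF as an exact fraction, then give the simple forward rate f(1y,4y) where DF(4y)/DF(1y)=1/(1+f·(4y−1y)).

step 1 [1y] zero: DF = P = 4983/5000 ≈ 0.996600
step 2 [2y] swap r/1=105/9878: DF=(1 − 105/9878·(0.996600))/(1+105/9878) = 979/1000 ≈ 0.979000
step 3 [3y] bond c/1=33/400: DF=(2390951/2000000 − 33/400·(0.996600+0.979000))/(1+33/400) = 4769/5000 ≈ 0.953800
step 4 [4y] zero: DF = P = 919/1000 ≈ 0.919000
step 5 [5y] zero: DF = P = 9121/10000 ≈ 0.912100
step 6 [6y] bond c/1=1/20: DF=(22999/20000 − 1/20·(0.996600+0.979000+0.953800+0.919000+0.912100))/(1+1/20) = 1737/2000 ≈ 0.868500

1 1 4983/5000
2 2 979/1000
3 3 4769/5000
4 4 919/1000
5 5 9121/10000
6 6 1737/2000
f(1y,4y) = ((4983/5000)/(919/1000) − 1)/(3) = 388/13785 ≈ 2.8147%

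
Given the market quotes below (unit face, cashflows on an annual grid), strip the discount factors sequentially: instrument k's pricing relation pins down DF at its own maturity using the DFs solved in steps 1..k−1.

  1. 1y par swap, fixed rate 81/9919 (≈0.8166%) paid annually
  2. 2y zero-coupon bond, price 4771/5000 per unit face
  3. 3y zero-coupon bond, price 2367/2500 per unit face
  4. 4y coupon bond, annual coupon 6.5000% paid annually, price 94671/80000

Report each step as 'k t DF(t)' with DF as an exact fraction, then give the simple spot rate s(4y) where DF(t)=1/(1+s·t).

step 1 [1y] swap r/1=81/9919: DF=(1 − 81/9919·(0))/(1+81/9919) = 9919/10000 ≈ 0.991900
step 2 [2y] zero: DF = P = 4771/5000 ≈ 0.954200
step 3 [3y] zero: DF = P = 2367/2500 ≈ 0.946800
step 4 [4y] bond c/1=13/200: DF=(94671/80000 − 13/200·(0.991900+0.954200+0.946800))/(1+13/200) = 4673/5000 ≈ 0.934600

1 1 9919/10000
2 2 4771/5000
3 3 2367/2500
4 4 4673/5000
s(4y) = (1/(4673/5000) − 1)/(4) = 327/18692 ≈ 1.7494%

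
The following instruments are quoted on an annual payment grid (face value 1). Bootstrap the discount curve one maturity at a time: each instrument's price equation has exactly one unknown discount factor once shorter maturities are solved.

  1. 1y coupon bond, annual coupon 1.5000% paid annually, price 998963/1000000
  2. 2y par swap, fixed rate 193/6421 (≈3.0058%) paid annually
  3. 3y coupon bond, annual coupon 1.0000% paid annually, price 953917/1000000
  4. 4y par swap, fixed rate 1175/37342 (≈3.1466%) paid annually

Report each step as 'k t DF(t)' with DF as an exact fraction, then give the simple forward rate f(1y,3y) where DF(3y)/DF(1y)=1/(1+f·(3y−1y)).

step 1 [1y] bond c/1=3/200: DF=(998963/1000000 − 3/200·(0))/(1+3/200) = 4921/5000 ≈ 0.984200
step 2 [2y] swap r/1=193/6421: DF=(1 − 193/6421·(0.984200))/(1+193/6421) = 9421/10000 ≈ 0.942100
step 3 [3y] bond c/1=1/100: DF=(953917/1000000 − 1/100·(0.984200+0.942100))/(1+1/100) = 4627/5000 ≈ 0.925400
step 4 [4y] swap r/1=1175/37342: DF=(1 − 1175/37342·(0.984200+0.942100+0.925400))/(1+1175/37342) = 353/400 ≈ 0.882500

1 1 4921/5000
2 2 9421/10000
3 3 4627/5000
4 4 353/400
f(1y,3y) = ((4921/5000)/(4627/5000) − 1)/(2) = 21/661 ≈ 3.1770%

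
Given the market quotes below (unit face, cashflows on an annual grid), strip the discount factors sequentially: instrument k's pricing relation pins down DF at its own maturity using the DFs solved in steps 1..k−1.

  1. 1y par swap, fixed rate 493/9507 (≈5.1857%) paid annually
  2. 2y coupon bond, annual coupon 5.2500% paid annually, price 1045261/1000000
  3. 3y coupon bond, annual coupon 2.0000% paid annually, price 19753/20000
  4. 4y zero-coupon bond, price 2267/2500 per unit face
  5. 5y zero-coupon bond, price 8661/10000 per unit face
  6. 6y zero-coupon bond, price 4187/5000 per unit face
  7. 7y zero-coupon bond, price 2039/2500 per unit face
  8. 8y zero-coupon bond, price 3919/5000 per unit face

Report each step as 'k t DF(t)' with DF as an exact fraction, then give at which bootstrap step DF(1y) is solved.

1 1 9507/10000
2 2 9457/10000
3 3 9311/10000
4 4 2267/2500
5 5 8661/10000
6 6 4187/5000
7 7 2039/2500
8 8 3919/5000
DF(1y) is solved at step 1

step 1 [1y] swap r/1=493/9507: DF=(1 − 493/9507·(0))/(1+493/9507) = 9507/10000 ≈ 0.950700
step 2 [2y] bond c/1=21/400: DF=(1045261/1000000 − 21/400·(0.950700))/(1+21/400) = 9457/10000 ≈ 0.945700
step 3 [3y] bond c/1=1/50: DF=(19753/20000 − 1/50·(0.950700+0.945700))/(1+1/50) = 9311/10000 ≈ 0.931100
step 4 [4y] zero: DF = P = 2267/2500 ≈ 0.906800
step 5 [5y] zero: DF = P = 8661/10000 ≈ 0.866100
step 6 [6y] zero: DF = P = 4187/5000 ≈ 0.837400
step 7 [7y] zero: DF = P = 2039/2500 ≈ 0.815600
step 8 [8y] zero: DF = P = 3919/5000 ≈ 0.783800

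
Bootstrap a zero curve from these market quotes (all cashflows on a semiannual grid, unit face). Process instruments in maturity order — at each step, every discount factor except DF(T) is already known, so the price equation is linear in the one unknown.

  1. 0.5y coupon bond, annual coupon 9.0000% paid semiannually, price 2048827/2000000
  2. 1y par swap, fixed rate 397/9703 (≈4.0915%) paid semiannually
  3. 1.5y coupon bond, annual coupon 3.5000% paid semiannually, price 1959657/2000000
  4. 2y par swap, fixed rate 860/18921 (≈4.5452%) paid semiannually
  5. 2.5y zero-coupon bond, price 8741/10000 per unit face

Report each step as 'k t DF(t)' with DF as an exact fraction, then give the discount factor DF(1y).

step 1 [0.5y] bond c/2=9/200: DF=(2048827/2000000 − 9/200·(0))/(1+9/200) = 9803/10000 ≈ 0.980300
step 2 [1y] swap r/2=397/19406: DF=(1 − 397/19406·(0.980300))/(1+397/19406) = 9603/10000 ≈ 0.960300
step 3 [1.5y] bond c/2=7/400: DF=(1959657/2000000 − 7/400·(0.980300+0.960300))/(1+7/400) = 581/625 ≈ 0.929600
step 4 [2y] swap r/2=430/18921: DF=(1 − 430/18921·(0.980300+0.960300+0.929600))/(1+430/18921) = 457/500 ≈ 0.914000
step 5 [2.5y] zero: DF = P = 8741/10000 ≈ 0.874100

1 1/2 9803/10000
2 1 9603/10000
3 3/2 581/625
4 2 457/500
5 5/2 8741/10000
DF(1y) = 9603/10000 ≈ 0.960300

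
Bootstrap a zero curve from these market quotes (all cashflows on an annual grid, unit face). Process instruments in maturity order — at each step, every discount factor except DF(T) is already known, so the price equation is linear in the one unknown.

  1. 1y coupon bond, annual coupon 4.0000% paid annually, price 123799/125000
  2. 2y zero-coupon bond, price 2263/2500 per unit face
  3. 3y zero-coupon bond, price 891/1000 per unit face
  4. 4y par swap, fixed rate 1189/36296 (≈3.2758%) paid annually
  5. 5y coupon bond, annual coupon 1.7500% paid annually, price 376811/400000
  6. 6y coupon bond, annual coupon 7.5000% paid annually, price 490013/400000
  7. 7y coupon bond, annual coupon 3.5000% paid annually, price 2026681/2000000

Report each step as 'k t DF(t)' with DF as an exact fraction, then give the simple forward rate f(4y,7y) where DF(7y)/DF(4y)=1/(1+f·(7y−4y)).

1 1 9523/10000
2 2 2263/2500
3 3 891/1000
4 4 8811/10000
5 5 4317/5000
6 6 8261/10000
7 7 999/1250
f(4y,7y) = ((8811/10000)/(999/1250) − 1)/(3) = 91/2664 ≈ 3.4159%

step 1 [1y] bond c/1=1/25: DF=(123799/125000 − 1/25·(0))/(1+1/25) = 9523/10000 ≈ 0.952300
step 2 [2y] zero: DF = P = 2263/2500 ≈ 0.905200
step 3 [3y] zero: DF = P = 891/1000 ≈ 0.891000
step 4 [4y] swap r/1=1189/36296: DF=(1 − 1189/36296·(0.952300+0.905200+0.891000))/(1+1189/36296) = 8811/10000 ≈ 0.881100
step 5 [5y] bond c/1=7/400: DF=(376811/400000 − 7/400·(0.952300+0.905200+0.891000+0.881100))/(1+7/400) = 4317/5000 ≈ 0.863400
step 6 [6y] bond c/1=3/40: DF=(490013/400000 − 3/40·(0.952300+0.905200+0.891000+0.881100+0.863400))/(1+3/40) = 8261/10000 ≈ 0.826100
step 7 [7y] bond c/1=7/200: DF=(2026681/2000000 − 7/200·(0.952300+0.905200+0.891000+0.881100+0.863400+0.826100))/(1+7/200) = 999/1250 ≈ 0.799200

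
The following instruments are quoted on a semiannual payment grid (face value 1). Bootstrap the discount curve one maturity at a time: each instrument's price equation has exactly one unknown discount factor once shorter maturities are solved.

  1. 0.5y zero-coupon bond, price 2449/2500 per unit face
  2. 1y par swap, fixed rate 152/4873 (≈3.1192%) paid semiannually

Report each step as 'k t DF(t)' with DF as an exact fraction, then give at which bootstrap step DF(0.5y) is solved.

step 1 [0.5y] zero: DF = P = 2449/2500 ≈ 0.979600
step 2 [1y] swap r/2=76/4873: DF=(1 − 76/4873·(0.979600))/(1+76/4873) = 606/625 ≈ 0.969600

1 1/2 2449/2500
2 1 606/625
DF(0.5y) is solved at step 1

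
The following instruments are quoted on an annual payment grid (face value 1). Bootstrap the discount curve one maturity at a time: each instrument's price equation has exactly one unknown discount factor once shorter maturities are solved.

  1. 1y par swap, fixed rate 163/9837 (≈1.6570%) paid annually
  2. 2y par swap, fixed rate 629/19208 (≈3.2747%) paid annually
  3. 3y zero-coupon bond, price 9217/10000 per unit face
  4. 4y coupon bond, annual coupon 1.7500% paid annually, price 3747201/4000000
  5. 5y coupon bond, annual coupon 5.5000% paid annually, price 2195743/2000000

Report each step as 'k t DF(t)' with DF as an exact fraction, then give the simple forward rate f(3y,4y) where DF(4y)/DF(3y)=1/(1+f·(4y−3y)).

1 1 9837/10000
2 2 9371/10000
3 3 9217/10000
4 4 4359/5000
5 5 847/1000
f(3y,4y) = ((9217/10000)/(4359/5000) − 1)/(1) = 499/8718 ≈ 5.7238%

step 1 [1y] swap r/1=163/9837: DF=(1 − 163/9837·(0))/(1+163/9837) = 9837/10000 ≈ 0.983700
step 2 [2y] swap r/1=629/19208: DF=(1 − 629/19208·(0.983700))/(1+629/19208) = 9371/10000 ≈ 0.937100
step 3 [3y] zero: DF = P = 9217/10000 ≈ 0.921700
step 4 [4y] bond c/1=7/400: DF=(3747201/4000000 − 7/400·(0.983700+0.937100+0.921700))/(1+7/400) = 4359/5000 ≈ 0.871800
step 5 [5y] bond c/1=11/200: DF=(2195743/2000000 − 11/200·(0.983700+0.937100+0.921700+0.871800))/(1+11/200) = 847/1000 ≈ 0.847000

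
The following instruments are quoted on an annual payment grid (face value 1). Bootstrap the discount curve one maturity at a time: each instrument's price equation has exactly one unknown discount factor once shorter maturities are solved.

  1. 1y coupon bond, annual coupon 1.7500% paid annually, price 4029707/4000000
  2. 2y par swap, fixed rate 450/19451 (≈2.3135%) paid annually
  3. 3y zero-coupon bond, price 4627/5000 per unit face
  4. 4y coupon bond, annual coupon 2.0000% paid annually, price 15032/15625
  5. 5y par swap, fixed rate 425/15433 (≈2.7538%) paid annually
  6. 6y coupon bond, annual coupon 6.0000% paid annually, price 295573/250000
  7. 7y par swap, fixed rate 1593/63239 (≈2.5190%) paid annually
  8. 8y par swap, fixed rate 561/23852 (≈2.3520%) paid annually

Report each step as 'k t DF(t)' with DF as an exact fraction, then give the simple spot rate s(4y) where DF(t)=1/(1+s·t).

1 1 9901/10000
2 2 191/200
3 3 4627/5000
4 4 8869/10000
5 5 349/400
6 6 8533/10000
7 7 8407/10000
8 8 8317/10000
s(4y) = (1/(8869/10000) − 1)/(4) = 1131/35476 ≈ 3.1881%

step 1 [1y] bond c/1=7/400: DF=(4029707/4000000 − 7/400·(0))/(1+7/400) = 9901/10000 ≈ 0.990100
step 2 [2y] swap r/1=450/19451: DF=(1 − 450/19451·(0.990100))/(1+450/19451) = 191/200 ≈ 0.955000
step 3 [3y] zero: DF = P = 4627/5000 ≈ 0.925400
step 4 [4y] bond c/1=1/50: DF=(15032/15625 − 1/50·(0.990100+0.955000+0.925400))/(1+1/50) = 8869/10000 ≈ 0.886900
step 5 [5y] swap r/1=425/15433: DF=(1 − 425/15433·(0.990100+0.955000+0.925400+0.886900))/(1+425/15433) = 349/400 ≈ 0.872500
step 6 [6y] bond c/1=3/50: DF=(295573/250000 − 3/50·(0.990100+0.955000+0.925400+0.886900+0.872500))/(1+3/50) = 8533/10000 ≈ 0.853300
step 7 [7y] swap r/1=1593/63239: DF=(1 − 1593/63239·(0.990100+0.955000+0.925400+0.886900+0.872500+0.853300))/(1+1593/63239) = 8407/10000 ≈ 0.840700
step 8 [8y] swap r/1=561/23852: DF=(1 − 561/23852·(0.990100+0.955000+0.925400+0.886900+0.872500+0.853300+0.840700))/(1+561/23852) = 8317/10000 ≈ 0.831700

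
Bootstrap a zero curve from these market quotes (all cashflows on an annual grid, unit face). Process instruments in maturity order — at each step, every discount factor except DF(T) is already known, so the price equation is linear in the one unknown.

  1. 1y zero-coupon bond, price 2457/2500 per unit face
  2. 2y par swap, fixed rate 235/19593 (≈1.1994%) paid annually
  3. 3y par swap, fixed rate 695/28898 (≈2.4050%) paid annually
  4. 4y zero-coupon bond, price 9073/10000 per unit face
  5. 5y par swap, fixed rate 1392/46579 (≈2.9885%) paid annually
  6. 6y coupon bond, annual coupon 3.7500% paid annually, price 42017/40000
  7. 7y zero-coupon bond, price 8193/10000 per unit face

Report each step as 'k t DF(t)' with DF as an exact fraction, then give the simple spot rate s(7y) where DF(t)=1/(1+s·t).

1 1 2457/2500
2 2 1953/2000
3 3 1861/2000
4 4 9073/10000
5 5 538/625
6 6 8441/10000
7 7 8193/10000
s(7y) = (1/(8193/10000) − 1)/(7) = 1807/57351 ≈ 3.1508%

step 1 [1y] zero: DF = P = 2457/2500 ≈ 0.982800
step 2 [2y] swap r/1=235/19593: DF=(1 − 235/19593·(0.982800))/(1+235/19593) = 1953/2000 ≈ 0.976500
step 3 [3y] swap r/1=695/28898: DF=(1 − 695/28898·(0.982800+0.976500))/(1+695/28898) = 1861/2000 ≈ 0.930500
step 4 [4y] zero: DF = P = 9073/10000 ≈ 0.907300
step 5 [5y] swap r/1=1392/46579: DF=(1 − 1392/46579·(0.982800+0.976500+0.930500+0.907300))/(1+1392/46579) = 538/625 ≈ 0.860800
step 6 [6y] bond c/1=3/80: DF=(42017/40000 − 3/80·(0.982800+0.976500+0.930500+0.907300+0.860800))/(1+3/80) = 8441/10000 ≈ 0.844100
step 7 [7y] zero: DF = P = 8193/10000 ≈ 0.819300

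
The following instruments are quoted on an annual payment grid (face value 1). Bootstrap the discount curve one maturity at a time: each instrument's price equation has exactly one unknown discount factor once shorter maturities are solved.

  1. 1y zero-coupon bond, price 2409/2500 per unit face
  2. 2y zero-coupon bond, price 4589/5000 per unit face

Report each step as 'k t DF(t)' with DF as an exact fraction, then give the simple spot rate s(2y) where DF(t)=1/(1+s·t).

step 1 [1y] zero: DF = P = 2409/2500 ≈ 0.963600
step 2 [2y] zero: DF = P = 4589/5000 ≈ 0.917800

1 1 2409/2500
2 2 4589/5000
s(2y) = (1/(4589/5000) − 1)/(2) = 411/9178 ≈ 4.4781%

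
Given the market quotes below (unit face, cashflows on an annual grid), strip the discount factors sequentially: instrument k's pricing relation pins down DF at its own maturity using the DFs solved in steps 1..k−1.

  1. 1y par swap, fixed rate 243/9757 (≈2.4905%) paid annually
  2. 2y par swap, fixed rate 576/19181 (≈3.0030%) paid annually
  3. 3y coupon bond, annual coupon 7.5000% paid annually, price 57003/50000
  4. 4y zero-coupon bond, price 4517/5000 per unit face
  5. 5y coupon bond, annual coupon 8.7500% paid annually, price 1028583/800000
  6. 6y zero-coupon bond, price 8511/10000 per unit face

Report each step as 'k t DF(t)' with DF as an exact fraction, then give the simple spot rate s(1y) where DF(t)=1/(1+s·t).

step 1 [1y] swap r/1=243/9757: DF=(1 − 243/9757·(0))/(1+243/9757) = 9757/10000 ≈ 0.975700
step 2 [2y] swap r/1=576/19181: DF=(1 − 576/19181·(0.975700))/(1+576/19181) = 589/625 ≈ 0.942400
step 3 [3y] bond c/1=3/40: DF=(57003/50000 − 3/40·(0.975700+0.942400))/(1+3/40) = 9267/10000 ≈ 0.926700
step 4 [4y] zero: DF = P = 4517/5000 ≈ 0.903400
step 5 [5y] bond c/1=7/80: DF=(1028583/800000 − 7/80·(0.975700+0.942400+0.926700+0.903400))/(1+7/80) = 8807/10000 ≈ 0.880700
step 6 [6y] zero: DF = P = 8511/10000 ≈ 0.851100

1 1 9757/10000
2 2 589/625
3 3 9267/10000
4 4 4517/5000
5 5 8807/10000
6 6 8511/10000
s(1y) = (1/(9757/10000) − 1)/(1) = 243/9757 ≈ 2.4905%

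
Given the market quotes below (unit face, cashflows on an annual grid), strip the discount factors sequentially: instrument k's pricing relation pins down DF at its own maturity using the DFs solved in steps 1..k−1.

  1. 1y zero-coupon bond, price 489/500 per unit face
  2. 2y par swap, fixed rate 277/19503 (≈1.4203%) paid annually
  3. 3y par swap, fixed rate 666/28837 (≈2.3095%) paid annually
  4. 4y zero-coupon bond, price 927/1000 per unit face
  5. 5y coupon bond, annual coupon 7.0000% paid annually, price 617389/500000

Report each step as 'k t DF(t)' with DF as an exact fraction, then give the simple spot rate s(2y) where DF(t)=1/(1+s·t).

step 1 [1y] zero: DF = P = 489/500 ≈ 0.978000
step 2 [2y] swap r/1=277/19503: DF=(1 − 277/19503·(0.978000))/(1+277/19503) = 9723/10000 ≈ 0.972300
step 3 [3y] swap r/1=666/28837: DF=(1 − 666/28837·(0.978000+0.972300))/(1+666/28837) = 4667/5000 ≈ 0.933400
step 4 [4y] zero: DF = P = 927/1000 ≈ 0.927000
step 5 [5y] bond c/1=7/100: DF=(617389/500000 − 7/100·(0.978000+0.972300+0.933400+0.927000))/(1+7/100) = 9047/10000 ≈ 0.904700

1 1 489/500
2 2 9723/10000
3 3 4667/5000
4 4 927/1000
5 5 9047/10000
s(2y) = (1/(9723/10000) − 1)/(2) = 277/19446 ≈ 1.4245%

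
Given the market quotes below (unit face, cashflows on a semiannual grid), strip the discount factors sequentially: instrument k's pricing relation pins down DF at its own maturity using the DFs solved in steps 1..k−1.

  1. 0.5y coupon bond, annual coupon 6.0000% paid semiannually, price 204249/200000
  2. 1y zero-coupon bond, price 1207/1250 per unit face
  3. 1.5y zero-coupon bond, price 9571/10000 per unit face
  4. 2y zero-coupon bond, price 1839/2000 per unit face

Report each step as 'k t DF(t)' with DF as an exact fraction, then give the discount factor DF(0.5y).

1 1/2 1983/2000
2 1 1207/1250
3 3/2 9571/10000
4 2 1839/2000
DF(0.5y) = 1983/2000 ≈ 0.991500

step 1 [0.5y] bond c/2=3/100: DF=(204249/200000 − 3/100·(0))/(1+3/100) = 1983/2000 ≈ 0.991500
step 2 [1y] zero: DF = P = 1207/1250 ≈ 0.965600
step 3 [1.5y] zero: DF = P = 9571/10000 ≈ 0.957100
step 4 [2y] zero: DF = P = 1839/2000 ≈ 0.919500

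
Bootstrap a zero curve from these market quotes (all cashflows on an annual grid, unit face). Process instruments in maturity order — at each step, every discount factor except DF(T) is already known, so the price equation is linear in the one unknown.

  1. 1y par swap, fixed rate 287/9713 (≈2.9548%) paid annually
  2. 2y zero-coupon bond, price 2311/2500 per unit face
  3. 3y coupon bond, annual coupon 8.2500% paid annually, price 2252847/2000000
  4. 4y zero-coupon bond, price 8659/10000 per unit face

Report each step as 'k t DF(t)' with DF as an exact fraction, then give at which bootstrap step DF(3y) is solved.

1 1 9713/10000
2 2 2311/2500
3 3 8961/10000
4 4 8659/10000
DF(3y) is solved at step 3

step 1 [1y] swap r/1=287/9713: DF=(1 − 287/9713·(0))/(1+287/9713) = 9713/10000 ≈ 0.971300
step 2 [2y] zero: DF = P = 2311/2500 ≈ 0.924400
step 3 [3y] bond c/1=33/400: DF=(2252847/2000000 − 33/400·(0.971300+0.924400))/(1+33/400) = 8961/10000 ≈ 0.896100
step 4 [4y] zero: DF = P = 8659/10000 ≈ 0.865900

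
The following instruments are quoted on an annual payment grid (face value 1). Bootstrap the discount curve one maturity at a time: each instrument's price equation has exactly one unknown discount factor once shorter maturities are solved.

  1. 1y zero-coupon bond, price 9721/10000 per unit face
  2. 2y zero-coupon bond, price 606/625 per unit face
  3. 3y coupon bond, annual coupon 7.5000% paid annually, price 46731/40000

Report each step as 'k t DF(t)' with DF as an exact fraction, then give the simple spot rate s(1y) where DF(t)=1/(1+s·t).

1 1 9721/10000
2 2 606/625
3 3 9513/10000
s(1y) = (1/(9721/10000) − 1)/(1) = 279/9721 ≈ 2.8701%

step 1 [1y] zero: DF = P = 9721/10000 ≈ 0.972100
step 2 [2y] zero: DF = P = 606/625 ≈ 0.969600
step 3 [3y] bond c/1=3/40: DF=(46731/40000 − 3/40·(0.972100+0.969600))/(1+3/40) = 9513/10000 ≈ 0.951300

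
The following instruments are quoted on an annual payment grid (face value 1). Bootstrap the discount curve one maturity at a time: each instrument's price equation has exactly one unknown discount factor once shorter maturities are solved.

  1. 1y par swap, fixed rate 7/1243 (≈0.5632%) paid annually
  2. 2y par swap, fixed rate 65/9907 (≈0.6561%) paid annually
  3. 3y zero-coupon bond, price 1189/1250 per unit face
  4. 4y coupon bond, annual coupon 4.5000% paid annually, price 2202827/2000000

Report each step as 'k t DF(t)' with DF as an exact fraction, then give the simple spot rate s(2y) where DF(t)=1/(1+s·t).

step 1 [1y] swap r/1=7/1243: DF=(1 − 7/1243·(0))/(1+7/1243) = 1243/1250 ≈ 0.994400
step 2 [2y] swap r/1=65/9907: DF=(1 − 65/9907·(0.994400))/(1+65/9907) = 987/1000 ≈ 0.987000
step 3 [3y] zero: DF = P = 1189/1250 ≈ 0.951200
step 4 [4y] bond c/1=9/200: DF=(2202827/2000000 − 9/200·(0.994400+0.987000+0.951200))/(1+9/200) = 9277/10000 ≈ 0.927700

1 1 1243/1250
2 2 987/1000
3 3 1189/1250
4 4 9277/10000
s(2y) = (1/(987/1000) − 1)/(2) = 13/1974 ≈ 0.6586%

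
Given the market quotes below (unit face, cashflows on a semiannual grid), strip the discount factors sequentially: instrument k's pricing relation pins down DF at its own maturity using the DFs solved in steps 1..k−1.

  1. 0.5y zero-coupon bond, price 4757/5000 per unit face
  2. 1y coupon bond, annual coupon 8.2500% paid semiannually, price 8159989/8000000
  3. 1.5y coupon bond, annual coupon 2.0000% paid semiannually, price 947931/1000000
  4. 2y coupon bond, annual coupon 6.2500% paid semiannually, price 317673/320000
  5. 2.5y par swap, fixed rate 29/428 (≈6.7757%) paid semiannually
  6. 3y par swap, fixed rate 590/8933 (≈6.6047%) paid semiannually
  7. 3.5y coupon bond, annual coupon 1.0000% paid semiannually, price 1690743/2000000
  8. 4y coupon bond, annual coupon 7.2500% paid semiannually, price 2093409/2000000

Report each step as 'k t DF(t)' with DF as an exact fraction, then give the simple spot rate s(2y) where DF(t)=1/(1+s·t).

1 1/2 4757/5000
2 1 9419/10000
3 3/2 4599/5000
4 2 4387/5000
5 5/2 8463/10000
6 3 823/1000
7 7/2 1629/2000
8 4 7941/10000
s(2y) = (1/(4387/5000) − 1)/(2) = 613/8774 ≈ 6.9866%

step 1 [0.5y] zero: DF = P = 4757/5000 ≈ 0.951400
step 2 [1y] bond c/2=33/800: DF=(8159989/8000000 − 33/800·(0.951400))/(1+33/800) = 9419/10000 ≈ 0.941900
step 3 [1.5y] bond c/2=1/100: DF=(947931/1000000 − 1/100·(0.951400+0.941900))/(1+1/100) = 4599/5000 ≈ 0.919800
step 4 [2y] bond c/2=1/32: DF=(317673/320000 − 1/32·(0.951400+0.941900+0.919800))/(1+1/32) = 4387/5000 ≈ 0.877400
step 5 [2.5y] swap r/2=29/856: DF=(1 − 29/856·(0.951400+0.941900+0.919800+0.877400))/(1+29/856) = 8463/10000 ≈ 0.846300
step 6 [3y] swap r/2=295/8933: DF=(1 − 295/8933·(0.951400+0.941900+0.919800+0.877400+0.846300))/(1+295/8933) = 823/1000 ≈ 0.823000
step 7 [3.5y] bond c/2=1/200: DF=(1690743/2000000 − 1/200·(0.951400+0.941900+0.919800+0.877400+0.846300+0.823000))/(1+1/200) = 1629/2000 ≈ 0.814500
step 8 [4y] bond c/2=29/800: DF=(2093409/2000000 − 29/800·(0.951400+0.941900+0.919800+0.877400+0.846300+0.823000+0.814500))/(1+29/800) = 7941/10000 ≈ 0.794100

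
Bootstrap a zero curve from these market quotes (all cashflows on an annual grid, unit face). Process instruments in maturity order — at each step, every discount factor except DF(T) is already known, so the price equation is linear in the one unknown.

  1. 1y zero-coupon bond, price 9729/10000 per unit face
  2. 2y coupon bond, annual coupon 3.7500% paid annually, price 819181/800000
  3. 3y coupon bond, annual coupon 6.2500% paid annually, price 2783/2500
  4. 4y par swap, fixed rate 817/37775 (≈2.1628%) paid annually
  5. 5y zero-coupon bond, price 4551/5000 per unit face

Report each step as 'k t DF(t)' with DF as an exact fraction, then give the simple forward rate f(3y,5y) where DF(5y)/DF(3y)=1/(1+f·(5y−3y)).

1 1 9729/10000
2 2 4759/5000
3 3 1869/2000
4 4 9183/10000
5 5 4551/5000
f(3y,5y) = ((1869/2000)/(4551/5000) − 1)/(2) = 81/6068 ≈ 1.3349%

step 1 [1y] zero: DF = P = 9729/10000 ≈ 0.972900
step 2 [2y] bond c/1=3/80: DF=(819181/800000 − 3/80·(0.972900))/(1+3/80) = 4759/5000 ≈ 0.951800
step 3 [3y] bond c/1=1/16: DF=(2783/2500 − 1/16·(0.972900+0.951800))/(1+1/16) = 1869/2000 ≈ 0.934500
step 4 [4y] swap r/1=817/37775: DF=(1 − 817/37775·(0.972900+0.951800+0.934500))/(1+817/37775) = 9183/10000 ≈ 0.918300
step 5 [5y] zero: DF = P = 4551/5000 ≈ 0.910200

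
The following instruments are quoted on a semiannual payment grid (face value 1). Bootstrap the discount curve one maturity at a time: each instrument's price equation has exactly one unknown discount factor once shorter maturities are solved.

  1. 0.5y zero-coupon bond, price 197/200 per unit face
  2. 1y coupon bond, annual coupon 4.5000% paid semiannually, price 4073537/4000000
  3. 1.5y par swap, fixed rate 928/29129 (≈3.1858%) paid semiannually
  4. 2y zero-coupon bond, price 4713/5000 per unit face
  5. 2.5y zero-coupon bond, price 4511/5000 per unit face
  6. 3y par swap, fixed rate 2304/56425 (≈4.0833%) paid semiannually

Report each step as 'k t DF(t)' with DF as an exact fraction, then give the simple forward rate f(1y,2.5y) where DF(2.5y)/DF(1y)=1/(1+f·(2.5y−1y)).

step 1 [0.5y] zero: DF = P = 197/200 ≈ 0.985000
step 2 [1y] bond c/2=9/400: DF=(4073537/4000000 − 9/400·(0.985000))/(1+9/400) = 9743/10000 ≈ 0.974300
step 3 [1.5y] swap r/2=464/29129: DF=(1 − 464/29129·(0.985000+0.974300))/(1+464/29129) = 596/625 ≈ 0.953600
step 4 [2y] zero: DF = P = 4713/5000 ≈ 0.942600
step 5 [2.5y] zero: DF = P = 4511/5000 ≈ 0.902200
step 6 [3y] swap r/2=1152/56425: DF=(1 − 1152/56425·(0.985000+0.974300+0.953600+0.942600+0.902200))/(1+1152/56425) = 553/625 ≈ 0.884800

1 1/2 197/200
2 1 9743/10000
3 3/2 596/625
4 2 4713/5000
5 5/2 4511/5000
6 3 553/625
f(1y,2.5y) = ((9743/10000)/(4511/5000) − 1)/(3/2) = 721/13533 ≈ 5.3277%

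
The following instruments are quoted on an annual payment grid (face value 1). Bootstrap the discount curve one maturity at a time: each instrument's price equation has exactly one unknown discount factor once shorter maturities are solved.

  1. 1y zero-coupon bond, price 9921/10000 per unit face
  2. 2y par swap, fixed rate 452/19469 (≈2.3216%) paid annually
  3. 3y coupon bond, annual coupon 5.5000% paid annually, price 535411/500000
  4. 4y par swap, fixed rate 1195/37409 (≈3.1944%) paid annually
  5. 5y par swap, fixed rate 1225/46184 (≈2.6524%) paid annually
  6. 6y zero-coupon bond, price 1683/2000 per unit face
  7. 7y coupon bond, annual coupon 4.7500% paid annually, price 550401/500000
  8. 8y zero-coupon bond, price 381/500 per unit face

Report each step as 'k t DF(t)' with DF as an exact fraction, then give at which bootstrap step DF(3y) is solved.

step 1 [1y] zero: DF = P = 9921/10000 ≈ 0.992100
step 2 [2y] swap r/1=452/19469: DF=(1 − 452/19469·(0.992100))/(1+452/19469) = 2387/2500 ≈ 0.954800
step 3 [3y] bond c/1=11/200: DF=(535411/500000 − 11/200·(0.992100+0.954800))/(1+11/200) = 1827/2000 ≈ 0.913500
step 4 [4y] swap r/1=1195/37409: DF=(1 − 1195/37409·(0.992100+0.954800+0.913500))/(1+1195/37409) = 1761/2000 ≈ 0.880500
step 5 [5y] swap r/1=1225/46184: DF=(1 − 1225/46184·(0.992100+0.954800+0.913500+0.880500))/(1+1225/46184) = 351/400 ≈ 0.877500
step 6 [6y] zero: DF = P = 1683/2000 ≈ 0.841500
step 7 [7y] bond c/1=19/400: DF=(550401/500000 − 19/400·(0.992100+0.954800+0.913500+0.880500+0.877500+0.841500))/(1+19/400) = 8033/10000 ≈ 0.803300
step 8 [8y] zero: DF = P = 381/500 ≈ 0.762000

1 1 9921/10000
2 2 2387/2500
3 3 1827/2000
4 4 1761/2000
5 5 351/400
6 6 1683/2000
7 7 8033/10000
8 8 381/500
DF(3y) is solved at step 3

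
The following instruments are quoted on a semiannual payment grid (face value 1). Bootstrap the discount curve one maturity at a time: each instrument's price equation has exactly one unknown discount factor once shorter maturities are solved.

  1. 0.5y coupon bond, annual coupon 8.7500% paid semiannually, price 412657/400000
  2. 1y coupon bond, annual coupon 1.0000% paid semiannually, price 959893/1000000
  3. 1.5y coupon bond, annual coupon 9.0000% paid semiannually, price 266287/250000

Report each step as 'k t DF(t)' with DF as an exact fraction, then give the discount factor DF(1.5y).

step 1 [0.5y] bond c/2=7/160: DF=(412657/400000 − 7/160·(0))/(1+7/160) = 2471/2500 ≈ 0.988400
step 2 [1y] bond c/2=1/200: DF=(959893/1000000 − 1/200·(0.988400))/(1+1/200) = 4751/5000 ≈ 0.950200
step 3 [1.5y] bond c/2=9/200: DF=(266287/250000 − 9/200·(0.988400+0.950200))/(1+9/200) = 4679/5000 ≈ 0.935800

1 1/2 2471/2500
2 1 4751/5000
3 3/2 4679/5000
DF(1.5y) = 4679/5000 ≈ 0.935800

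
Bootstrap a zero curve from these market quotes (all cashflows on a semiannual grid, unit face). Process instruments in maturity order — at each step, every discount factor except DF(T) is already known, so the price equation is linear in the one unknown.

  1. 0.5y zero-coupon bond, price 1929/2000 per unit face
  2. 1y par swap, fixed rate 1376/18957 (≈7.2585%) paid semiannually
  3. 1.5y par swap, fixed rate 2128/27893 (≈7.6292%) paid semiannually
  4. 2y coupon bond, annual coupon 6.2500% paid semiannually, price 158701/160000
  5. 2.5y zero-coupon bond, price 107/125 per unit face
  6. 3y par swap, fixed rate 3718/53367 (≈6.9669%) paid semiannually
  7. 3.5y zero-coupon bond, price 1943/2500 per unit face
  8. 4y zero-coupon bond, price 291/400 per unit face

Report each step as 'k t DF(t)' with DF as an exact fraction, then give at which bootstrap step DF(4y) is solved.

step 1 [0.5y] zero: DF = P = 1929/2000 ≈ 0.964500
step 2 [1y] swap r/2=688/18957: DF=(1 − 688/18957·(0.964500))/(1+688/18957) = 582/625 ≈ 0.931200
step 3 [1.5y] swap r/2=1064/27893: DF=(1 − 1064/27893·(0.964500+0.931200))/(1+1064/27893) = 1117/1250 ≈ 0.893600
step 4 [2y] bond c/2=1/32: DF=(158701/160000 − 1/32·(0.964500+0.931200+0.893600))/(1+1/32) = 8773/10000 ≈ 0.877300
step 5 [2.5y] zero: DF = P = 107/125 ≈ 0.856000
step 6 [3y] swap r/2=1859/53367: DF=(1 − 1859/53367·(0.964500+0.931200+0.893600+0.877300+0.856000))/(1+1859/53367) = 8141/10000 ≈ 0.814100
step 7 [3.5y] zero: DF = P = 1943/2500 ≈ 0.777200
step 8 [4y] zero: DF = P = 291/400 ≈ 0.727500

1 1/2 1929/2000
2 1 582/625
3 3/2 1117/1250
4 2 8773/10000
5 5/2 107/125
6 3 8141/10000
7 7/2 1943/2500
8 4 291/400
DF(4y) is solved at step 8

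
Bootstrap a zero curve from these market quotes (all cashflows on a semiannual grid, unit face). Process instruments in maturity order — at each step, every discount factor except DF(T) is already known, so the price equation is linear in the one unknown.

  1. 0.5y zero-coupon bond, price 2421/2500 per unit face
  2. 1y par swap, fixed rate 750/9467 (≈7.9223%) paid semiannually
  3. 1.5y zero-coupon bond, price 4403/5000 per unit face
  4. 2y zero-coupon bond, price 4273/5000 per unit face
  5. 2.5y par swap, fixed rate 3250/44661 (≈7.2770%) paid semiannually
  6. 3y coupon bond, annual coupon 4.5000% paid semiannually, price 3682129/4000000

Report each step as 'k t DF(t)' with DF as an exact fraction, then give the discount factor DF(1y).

step 1 [0.5y] zero: DF = P = 2421/2500 ≈ 0.968400
step 2 [1y] swap r/2=375/9467: DF=(1 − 375/9467·(0.968400))/(1+375/9467) = 37/40 ≈ 0.925000
step 3 [1.5y] zero: DF = P = 4403/5000 ≈ 0.880600
step 4 [2y] zero: DF = P = 4273/5000 ≈ 0.854600
step 5 [2.5y] swap r/2=1625/44661: DF=(1 − 1625/44661·(0.968400+0.925000+0.880600+0.854600))/(1+1625/44661) = 67/80 ≈ 0.837500
step 6 [3y] bond c/2=9/400: DF=(3682129/4000000 − 9/400·(0.968400+0.925000+0.880600+0.854600+0.837500))/(1+9/400) = 401/500 ≈ 0.802000

1 1/2 2421/2500
2 1 37/40
3 3/2 4403/5000
4 2 4273/5000
5 5/2 67/80
6 3 401/500
DF(1y) = 37/40 ≈ 0.925000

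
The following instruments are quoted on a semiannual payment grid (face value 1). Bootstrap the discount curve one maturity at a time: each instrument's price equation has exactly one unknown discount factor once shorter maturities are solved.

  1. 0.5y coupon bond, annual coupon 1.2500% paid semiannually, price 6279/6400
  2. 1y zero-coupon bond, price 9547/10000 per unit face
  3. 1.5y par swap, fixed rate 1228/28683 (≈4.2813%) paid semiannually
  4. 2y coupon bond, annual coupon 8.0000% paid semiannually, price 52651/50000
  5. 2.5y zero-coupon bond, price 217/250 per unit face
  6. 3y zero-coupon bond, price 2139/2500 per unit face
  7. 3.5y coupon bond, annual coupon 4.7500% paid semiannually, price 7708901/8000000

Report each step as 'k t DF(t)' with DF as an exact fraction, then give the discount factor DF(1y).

step 1 [0.5y] bond c/2=1/160: DF=(6279/6400 − 1/160·(0))/(1+1/160) = 39/40 ≈ 0.975000
step 2 [1y] zero: DF = P = 9547/10000 ≈ 0.954700
step 3 [1.5y] swap r/2=614/28683: DF=(1 − 614/28683·(0.975000+0.954700))/(1+614/28683) = 4693/5000 ≈ 0.938600
step 4 [2y] bond c/2=1/25: DF=(52651/50000 − 1/25·(0.975000+0.954700+0.938600))/(1+1/25) = 4511/5000 ≈ 0.902200
step 5 [2.5y] zero: DF = P = 217/250 ≈ 0.868000
step 6 [3y] zero: DF = P = 2139/2500 ≈ 0.855600
step 7 [3.5y] bond c/2=19/800: DF=(7708901/8000000 − 19/800·(0.975000+0.954700+0.938600+0.902200+0.868000+0.855600))/(1+19/800) = 4069/5000 ≈ 0.813800

1 1/2 39/40
2 1 9547/10000
3 3/2 4693/5000
4 2 4511/5000
5 5/2 217/250
6 3 2139/2500
7 7/2 4069/5000
DF(1y) = 9547/10000 ≈ 0.954700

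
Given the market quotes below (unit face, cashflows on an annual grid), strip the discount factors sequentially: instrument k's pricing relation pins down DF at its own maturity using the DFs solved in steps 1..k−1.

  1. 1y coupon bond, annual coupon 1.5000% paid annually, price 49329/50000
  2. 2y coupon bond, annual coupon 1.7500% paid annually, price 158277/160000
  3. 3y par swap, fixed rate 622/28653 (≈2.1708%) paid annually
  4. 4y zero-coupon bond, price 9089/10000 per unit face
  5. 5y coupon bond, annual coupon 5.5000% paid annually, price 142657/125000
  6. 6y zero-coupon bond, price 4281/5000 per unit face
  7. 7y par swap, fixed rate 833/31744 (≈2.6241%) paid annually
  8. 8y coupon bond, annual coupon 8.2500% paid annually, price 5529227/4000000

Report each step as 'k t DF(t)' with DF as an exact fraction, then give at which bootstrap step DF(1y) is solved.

step 1 [1y] bond c/1=3/200: DF=(49329/50000 − 3/200·(0))/(1+3/200) = 243/250 ≈ 0.972000
step 2 [2y] bond c/1=7/400: DF=(158277/160000 − 7/400·(0.972000))/(1+7/400) = 1911/2000 ≈ 0.955500
step 3 [3y] swap r/1=622/28653: DF=(1 − 622/28653·(0.972000+0.955500))/(1+622/28653) = 4689/5000 ≈ 0.937800
step 4 [4y] zero: DF = P = 9089/10000 ≈ 0.908900
step 5 [5y] bond c/1=11/200: DF=(142657/125000 − 11/200·(0.972000+0.955500+0.937800+0.908900))/(1+11/200) = 177/200 ≈ 0.885000
step 6 [6y] zero: DF = P = 4281/5000 ≈ 0.856200
step 7 [7y] swap r/1=833/31744: DF=(1 − 833/31744·(0.972000+0.955500+0.937800+0.908900+0.885000+0.856200))/(1+833/31744) = 4167/5000 ≈ 0.833400
step 8 [8y] bond c/1=33/400: DF=(5529227/4000000 − 33/400·(0.972000+0.955500+0.937800+0.908900+0.885000+0.856200+0.833400))/(1+33/400) = 7931/10000 ≈ 0.793100

1 1 243/250
2 2 1911/2000
3 3 4689/5000
4 4 9089/10000
5 5 177/200
6 6 4281/5000
7 7 4167/5000
8 8 7931/10000
DF(1y) is solved at step 1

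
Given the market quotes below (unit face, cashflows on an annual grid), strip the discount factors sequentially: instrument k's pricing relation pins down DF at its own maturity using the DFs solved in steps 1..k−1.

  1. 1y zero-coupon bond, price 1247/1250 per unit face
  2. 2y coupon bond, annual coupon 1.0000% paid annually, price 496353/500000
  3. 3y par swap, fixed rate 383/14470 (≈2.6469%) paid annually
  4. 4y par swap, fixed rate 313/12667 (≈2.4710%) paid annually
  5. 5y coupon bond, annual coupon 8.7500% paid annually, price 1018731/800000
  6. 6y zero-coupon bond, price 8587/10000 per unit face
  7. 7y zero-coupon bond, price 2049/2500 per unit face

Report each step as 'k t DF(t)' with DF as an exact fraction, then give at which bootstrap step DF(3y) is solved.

step 1 [1y] zero: DF = P = 1247/1250 ≈ 0.997600
step 2 [2y] bond c/1=1/100: DF=(496353/500000 − 1/100·(0.997600))/(1+1/100) = 973/1000 ≈ 0.973000
step 3 [3y] swap r/1=383/14470: DF=(1 − 383/14470·(0.997600+0.973000))/(1+383/14470) = 4617/5000 ≈ 0.923400
step 4 [4y] swap r/1=313/12667: DF=(1 − 313/12667·(0.997600+0.973000+0.923400))/(1+313/12667) = 9061/10000 ≈ 0.906100
step 5 [5y] bond c/1=7/80: DF=(1018731/800000 − 7/80·(0.997600+0.973000+0.923400+0.906100))/(1+7/80) = 2163/2500 ≈ 0.865200
step 6 [6y] zero: DF = P = 8587/10000 ≈ 0.858700
step 7 [7y] zero: DF = P = 2049/2500 ≈ 0.819600

1 1 1247/1250
2 2 973/1000
3 3 4617/5000
4 4 9061/10000
5 5 2163/2500
6 6 8587/10000
7 7 2049/2500
DF(3y) is solved at step 3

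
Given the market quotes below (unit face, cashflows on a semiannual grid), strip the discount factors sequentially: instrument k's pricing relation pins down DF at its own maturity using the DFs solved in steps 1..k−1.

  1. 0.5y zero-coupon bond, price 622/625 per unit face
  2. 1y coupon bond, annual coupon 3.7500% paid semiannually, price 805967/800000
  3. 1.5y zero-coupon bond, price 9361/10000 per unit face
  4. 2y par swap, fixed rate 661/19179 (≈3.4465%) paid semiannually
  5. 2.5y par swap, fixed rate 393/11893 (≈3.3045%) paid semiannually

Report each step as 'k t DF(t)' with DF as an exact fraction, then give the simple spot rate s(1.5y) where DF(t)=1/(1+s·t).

step 1 [0.5y] zero: DF = P = 622/625 ≈ 0.995200
step 2 [1y] bond c/2=3/160: DF=(805967/800000 − 3/160·(0.995200))/(1+3/160) = 4853/5000 ≈ 0.970600
step 3 [1.5y] zero: DF = P = 9361/10000 ≈ 0.936100
step 4 [2y] swap r/2=661/38358: DF=(1 − 661/38358·(0.995200+0.970600+0.936100))/(1+661/38358) = 9339/10000 ≈ 0.933900
step 5 [2.5y] swap r/2=393/23786: DF=(1 − 393/23786·(0.995200+0.970600+0.936100+0.933900))/(1+393/23786) = 4607/5000 ≈ 0.921400

1 1/2 622/625
2 1 4853/5000
3 3/2 9361/10000
4 2 9339/10000
5 5/2 4607/5000
s(1.5y) = (1/(9361/10000) − 1)/(3/2) = 426/9361 ≈ 4.5508%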